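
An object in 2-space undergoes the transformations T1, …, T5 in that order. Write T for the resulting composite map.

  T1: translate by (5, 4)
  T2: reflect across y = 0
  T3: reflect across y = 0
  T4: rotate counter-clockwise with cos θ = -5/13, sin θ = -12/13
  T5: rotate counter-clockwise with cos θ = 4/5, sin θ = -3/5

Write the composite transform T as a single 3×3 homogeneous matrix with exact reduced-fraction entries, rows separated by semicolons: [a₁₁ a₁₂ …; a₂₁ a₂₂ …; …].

T1 = [1 0 5; 0 1 4; 0 0 1]
T2·T1 = [1 0 5; 0 -1 -4; 0 0 1]
T3·…·T1 = [1 0 5; 0 1 4; 0 0 1]
T4·…·T1 = [-5/13 12/13 23/13; -12/13 -5/13 -80/13; 0 0 1]
T5·…·T1 = [-56/65 33/65 -148/65; -33/65 -56/65 -389/65; 0 0 1]

T = [-56/65 33/65 -148/65; -33/65 -56/65 -389/65; 0 0 1]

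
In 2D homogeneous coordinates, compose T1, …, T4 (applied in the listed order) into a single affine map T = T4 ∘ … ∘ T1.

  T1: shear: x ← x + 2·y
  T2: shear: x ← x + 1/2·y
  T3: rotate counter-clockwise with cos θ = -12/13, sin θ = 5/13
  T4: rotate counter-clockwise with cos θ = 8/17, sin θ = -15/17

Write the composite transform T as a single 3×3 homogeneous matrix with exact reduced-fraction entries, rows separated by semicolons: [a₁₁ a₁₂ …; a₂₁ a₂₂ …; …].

T = [-21/221 -545/442 0; 220/221 529/221 0; 0 0 1]

T1 = [1 2 0; 0 1 0; 0 0 1]
T2·T1 = [1 5/2 0; 0 1 0; 0 0 1]
T3·…·T1 = [-12/13 -35/13 0; 5/13 1/26 0; 0 0 1]
T4·…·T1 = [-21/221 -545/442 0; 220/221 529/221 0; 0 0 1]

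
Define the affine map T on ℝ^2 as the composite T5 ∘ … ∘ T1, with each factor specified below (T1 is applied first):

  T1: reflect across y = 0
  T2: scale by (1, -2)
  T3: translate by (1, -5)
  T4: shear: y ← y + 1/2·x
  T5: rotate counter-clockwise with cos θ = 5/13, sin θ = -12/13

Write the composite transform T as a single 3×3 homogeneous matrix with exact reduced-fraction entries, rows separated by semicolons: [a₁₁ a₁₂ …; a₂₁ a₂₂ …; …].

T1 = [1 0 0; 0 -1 0; 0 0 1]
T2·T1 = [1 0 0; 0 2 0; 0 0 1]
T3·…·T1 = [1 0 1; 0 2 -5; 0 0 1]
T4·…·T1 = [1 0 1; 1/2 2 -9/2; 0 0 1]
T5·…·T1 = [11/13 24/13 -49/13; -19/26 10/13 -69/26; 0 0 1]

T = [11/13 24/13 -49/13; -19/26 10/13 -69/26; 0 0 1]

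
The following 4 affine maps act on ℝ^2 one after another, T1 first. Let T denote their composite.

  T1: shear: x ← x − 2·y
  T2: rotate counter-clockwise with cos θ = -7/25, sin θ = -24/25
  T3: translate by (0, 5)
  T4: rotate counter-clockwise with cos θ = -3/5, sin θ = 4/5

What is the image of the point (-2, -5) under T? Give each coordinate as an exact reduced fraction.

T(p) = (656/125, -608/125)

T1 shear: x ← x − 2·y: (-2, -5) → (8, -5)
T2 rotate counter-clockwise with cos θ = -7/25, sin θ = -24/25: (8, -5) → (-176/25, -157/25)
T3 translate by (0, 5): (-176/25, -157/25) → (-176/25, -32/25)
T4 rotate counter-clockwise with cos θ = -3/5, sin θ = 4/5: (-176/25, -32/25) → (656/125, -608/125)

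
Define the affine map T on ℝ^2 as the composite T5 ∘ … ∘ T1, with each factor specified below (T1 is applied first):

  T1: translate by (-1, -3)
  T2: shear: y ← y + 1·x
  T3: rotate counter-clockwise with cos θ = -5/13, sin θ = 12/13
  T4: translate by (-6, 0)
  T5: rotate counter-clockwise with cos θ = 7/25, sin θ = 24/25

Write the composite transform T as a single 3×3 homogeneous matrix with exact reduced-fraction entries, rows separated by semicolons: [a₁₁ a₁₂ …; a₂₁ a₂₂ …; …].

T1 = [1 0 -1; 0 1 -3; 0 0 1]
T2·T1 = [1 0 -1; 1 1 -4; 0 0 1]
T3·…·T1 = [-17/13 -12/13 53/13; 7/13 -5/13 8/13; 0 0 1]
T4·…·T1 = [-17/13 -12/13 -25/13; 7/13 -5/13 8/13; 0 0 1]
T5·…·T1 = [-287/325 36/325 -367/325; -359/325 -323/325 -544/325; 0 0 1]

T = [-287/325 36/325 -367/325; -359/325 -323/325 -544/325; 0 0 1]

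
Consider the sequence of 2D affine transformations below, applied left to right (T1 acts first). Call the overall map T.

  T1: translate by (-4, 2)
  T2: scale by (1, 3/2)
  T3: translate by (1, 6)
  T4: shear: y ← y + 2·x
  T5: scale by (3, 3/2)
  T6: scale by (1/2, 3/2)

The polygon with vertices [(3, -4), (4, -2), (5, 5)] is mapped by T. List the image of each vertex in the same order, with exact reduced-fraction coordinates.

T1 translate by (-4, 2): (3, -4) → (-1, -2); (4, -2) → (0, 0); (5, 5) → (1, 7)
T2 scale by (1, 3/2): (-1, -2) → (-1, -3); (0, 0) → (0, 0); (1, 7) → (1, 21/2)
T3 translate by (1, 6): (-1, -3) → (0, 3); (0, 0) → (1, 6); (1, 21/2) → (2, 33/2)
T4 shear: y ← y + 2·x: (0, 3) → (0, 3); (1, 6) → (1, 8); (2, 33/2) → (2, 41/2)
T5 scale by (3, 3/2): (0, 3) → (0, 9/2); (1, 8) → (3, 12); (2, 41/2) → (6, 123/4)
T6 scale by (1/2, 3/2): (0, 9/2) → (0, 27/4); (3, 12) → (3/2, 18); (6, 123/4) → (3, 369/8)

image vertices: (0, 27/4), (3/2, 18), (3, 369/8)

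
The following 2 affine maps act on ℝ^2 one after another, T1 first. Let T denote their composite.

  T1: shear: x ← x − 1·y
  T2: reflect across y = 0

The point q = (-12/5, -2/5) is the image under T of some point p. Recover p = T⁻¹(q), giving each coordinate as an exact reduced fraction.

p = (-2, 2/5)

T1 = [1 -1 0; 0 1 0; 0 0 1]
T2·T1 = [1 -1 0; 0 -1 0; 0 0 1]
det M = -1; M⁻¹ = [1 -1 0; 0 -1 0; 0 0 1]
M⁻¹ · (-12/5, -2/5)ᵀ = (-2, 2/5)ᵀ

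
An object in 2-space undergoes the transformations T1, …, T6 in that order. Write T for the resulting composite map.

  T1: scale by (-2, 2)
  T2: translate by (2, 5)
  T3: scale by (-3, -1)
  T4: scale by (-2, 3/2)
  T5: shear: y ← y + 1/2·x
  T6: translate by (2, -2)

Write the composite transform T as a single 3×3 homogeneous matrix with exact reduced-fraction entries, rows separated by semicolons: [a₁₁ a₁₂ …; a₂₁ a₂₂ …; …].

T1 = [-2 0 0; 0 2 0; 0 0 1]
T2·T1 = [-2 0 2; 0 2 5; 0 0 1]
T3·…·T1 = [6 0 -6; 0 -2 -5; 0 0 1]
T4·…·T1 = [-12 0 12; 0 -3 -15/2; 0 0 1]
T5·…·T1 = [-12 0 12; -6 -3 -3/2; 0 0 1]
T6·…·T1 = [-12 0 14; -6 -3 -7/2; 0 0 1]

T = [-12 0 14; -6 -3 -7/2; 0 0 1]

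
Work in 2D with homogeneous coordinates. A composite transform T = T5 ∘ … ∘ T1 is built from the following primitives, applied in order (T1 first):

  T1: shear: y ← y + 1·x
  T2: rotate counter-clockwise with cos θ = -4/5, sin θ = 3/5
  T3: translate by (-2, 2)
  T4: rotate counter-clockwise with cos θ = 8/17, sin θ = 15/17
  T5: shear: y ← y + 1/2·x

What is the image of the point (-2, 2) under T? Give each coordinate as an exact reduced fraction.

T1 shear: y ← y + 1·x: (-2, 2) → (-2, 0)
T2 rotate counter-clockwise with cos θ = -4/5, sin θ = 3/5: (-2, 0) → (8/5, -6/5)
T3 translate by (-2, 2): (8/5, -6/5) → (-2/5, 4/5)
T4 rotate counter-clockwise with cos θ = 8/17, sin θ = 15/17: (-2/5, 4/5) → (-76/85, 2/85)
T5 shear: y ← y + 1/2·x: (-76/85, 2/85) → (-76/85, -36/85)

T(p) = (-76/85, -36/85)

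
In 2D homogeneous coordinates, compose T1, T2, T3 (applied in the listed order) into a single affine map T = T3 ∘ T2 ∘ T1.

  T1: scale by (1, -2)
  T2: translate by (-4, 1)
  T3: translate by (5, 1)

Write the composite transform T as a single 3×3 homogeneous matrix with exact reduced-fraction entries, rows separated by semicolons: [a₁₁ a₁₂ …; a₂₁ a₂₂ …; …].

T = [1 0 1; 0 -2 2; 0 0 1]

T1 = [1 0 0; 0 -2 0; 0 0 1]
T2·T1 = [1 0 -4; 0 -2 1; 0 0 1]
T3·…·T1 = [1 0 1; 0 -2 2; 0 0 1]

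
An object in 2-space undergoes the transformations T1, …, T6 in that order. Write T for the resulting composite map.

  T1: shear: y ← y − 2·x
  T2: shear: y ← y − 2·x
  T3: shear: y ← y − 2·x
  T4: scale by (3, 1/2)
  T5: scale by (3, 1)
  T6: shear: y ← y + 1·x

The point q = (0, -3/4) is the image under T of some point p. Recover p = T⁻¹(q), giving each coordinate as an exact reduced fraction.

T1 = [1 0 0; -2 1 0; 0 0 1]
T2·T1 = [1 0 0; -4 1 0; 0 0 1]
T3·…·T1 = [1 0 0; -6 1 0; 0 0 1]
T4·…·T1 = [3 0 0; -3 1/2 0; 0 0 1]
T5·…·T1 = [9 0 0; -3 1/2 0; 0 0 1]
T6·…·T1 = [9 0 0; 6 1/2 0; 0 0 1]
det M = 9/2; M⁻¹ = [1/9 0 0; -4/3 2 0; 0 0 1]
M⁻¹ · (0, -3/4)ᵀ = (0, -3/2)ᵀ

p = (0, -3/2)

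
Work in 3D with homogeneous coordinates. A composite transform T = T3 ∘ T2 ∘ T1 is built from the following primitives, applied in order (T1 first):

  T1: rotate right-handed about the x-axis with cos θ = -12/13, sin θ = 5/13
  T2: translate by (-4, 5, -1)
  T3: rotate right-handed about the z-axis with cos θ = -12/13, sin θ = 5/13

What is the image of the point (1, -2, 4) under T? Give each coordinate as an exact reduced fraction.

T1 rotate right-handed about the x-axis with cos θ = -12/13, sin θ = 5/13: (1, -2, 4) → (1, 4/13, -58/13)
T2 translate by (-4, 5, -1): (1, 4/13, -58/13) → (-3, 69/13, -71/13)
T3 rotate right-handed about the z-axis with cos θ = -12/13, sin θ = 5/13: (-3, 69/13, -71/13) → (123/169, -1023/169, -71/13)

T(p) = (123/169, -1023/169, -71/13)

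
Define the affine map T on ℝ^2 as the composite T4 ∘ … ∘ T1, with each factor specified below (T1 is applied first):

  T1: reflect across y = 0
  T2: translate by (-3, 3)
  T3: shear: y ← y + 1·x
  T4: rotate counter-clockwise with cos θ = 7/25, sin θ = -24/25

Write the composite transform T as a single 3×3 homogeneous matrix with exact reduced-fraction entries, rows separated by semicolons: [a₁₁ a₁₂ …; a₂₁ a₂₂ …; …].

T = [31/25 -24/25 -21/25; -17/25 -7/25 72/25; 0 0 1]

T1 = [1 0 0; 0 -1 0; 0 0 1]
T2·T1 = [1 0 -3; 0 -1 3; 0 0 1]
T3·…·T1 = [1 0 -3; 1 -1 0; 0 0 1]
T4·…·T1 = [31/25 -24/25 -21/25; -17/25 -7/25 72/25; 0 0 1]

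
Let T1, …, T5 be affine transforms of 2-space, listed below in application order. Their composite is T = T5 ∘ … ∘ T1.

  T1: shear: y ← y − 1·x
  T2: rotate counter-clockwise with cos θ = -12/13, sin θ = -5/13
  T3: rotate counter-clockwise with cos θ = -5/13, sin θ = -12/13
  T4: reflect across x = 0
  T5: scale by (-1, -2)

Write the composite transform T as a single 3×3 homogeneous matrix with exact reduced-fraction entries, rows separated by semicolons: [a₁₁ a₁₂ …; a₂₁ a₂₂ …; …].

T1 = [1 0 0; -1 1 0; 0 0 1]
T2·T1 = [-17/13 5/13 0; 7/13 -12/13 0; 0 0 1]
T3·…·T1 = [1 -1 0; 1 0 0; 0 0 1]
T4·…·T1 = [-1 1 0; 1 0 0; 0 0 1]
T5·…·T1 = [1 -1 0; -2 0 0; 0 0 1]

T = [1 -1 0; -2 0 0; 0 0 1]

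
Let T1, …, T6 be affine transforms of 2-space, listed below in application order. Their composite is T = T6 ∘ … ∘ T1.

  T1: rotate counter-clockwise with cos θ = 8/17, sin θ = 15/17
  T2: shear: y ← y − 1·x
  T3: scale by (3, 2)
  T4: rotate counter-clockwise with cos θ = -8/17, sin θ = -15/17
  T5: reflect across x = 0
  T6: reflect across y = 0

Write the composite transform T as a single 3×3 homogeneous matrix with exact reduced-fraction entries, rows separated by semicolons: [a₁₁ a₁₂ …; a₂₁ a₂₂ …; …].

T1 = [8/17 -15/17 0; 15/17 8/17 0; 0 0 1]
T2·T1 = [8/17 -15/17 0; 7/17 23/17 0; 0 0 1]
T3·…·T1 = [24/17 -45/17 0; 14/17 46/17 0; 0 0 1]
T4·…·T1 = [18/289 1050/289 0; -472/289 307/289 0; 0 0 1]
T5·…·T1 = [-18/289 -1050/289 0; -472/289 307/289 0; 0 0 1]
T6·…·T1 = [-18/289 -1050/289 0; 472/289 -307/289 0; 0 0 1]

T = [-18/289 -1050/289 0; 472/289 -307/289 0; 0 0 1]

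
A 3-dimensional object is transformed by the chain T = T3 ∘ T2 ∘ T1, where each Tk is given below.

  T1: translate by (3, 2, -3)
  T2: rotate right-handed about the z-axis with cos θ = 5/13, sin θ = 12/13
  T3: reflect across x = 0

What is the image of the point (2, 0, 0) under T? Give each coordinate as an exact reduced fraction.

T(p) = (-1/13, 70/13, -3)

T1 translate by (3, 2, -3): (2, 0, 0) → (5, 2, -3)
T2 rotate right-handed about the z-axis with cos θ = 5/13, sin θ = 12/13: (5, 2, -3) → (1/13, 70/13, -3)
T3 reflect across x = 0: (1/13, 70/13, -3) → (-1/13, 70/13, -3)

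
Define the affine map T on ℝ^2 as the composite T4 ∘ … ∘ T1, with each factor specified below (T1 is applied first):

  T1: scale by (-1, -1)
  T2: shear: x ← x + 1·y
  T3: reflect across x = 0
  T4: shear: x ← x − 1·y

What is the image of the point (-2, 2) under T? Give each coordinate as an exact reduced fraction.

T(p) = (2, -2)

T1 scale by (-1, -1): (-2, 2) → (2, -2)
T2 shear: x ← x + 1·y: (2, -2) → (0, -2)
T3 reflect across x = 0: (0, -2) → (0, -2)
T4 shear: x ← x − 1·y: (0, -2) → (2, -2)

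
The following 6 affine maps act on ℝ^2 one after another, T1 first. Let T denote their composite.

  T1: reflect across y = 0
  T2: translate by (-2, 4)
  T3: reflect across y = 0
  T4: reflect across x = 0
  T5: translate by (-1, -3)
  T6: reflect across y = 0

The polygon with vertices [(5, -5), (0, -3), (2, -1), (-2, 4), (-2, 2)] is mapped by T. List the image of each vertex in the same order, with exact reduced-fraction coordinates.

T1 reflect across y = 0: (5, -5) → (5, 5); (0, -3) → (0, 3); (2, -1) → (2, 1); (-2, 4) → (-2, -4); (-2, 2) → (-2, -2)
T2 translate by (-2, 4): (5, 5) → (3, 9); (0, 3) → (-2, 7); (2, 1) → (0, 5); (-2, -4) → (-4, 0); (-2, -2) → (-4, 2)
T3 reflect across y = 0: (3, 9) → (3, -9); (-2, 7) → (-2, -7); (0, 5) → (0, -5); (-4, 0) → (-4, 0); (-4, 2) → (-4, -2)
T4 reflect across x = 0: (3, -9) → (-3, -9); (-2, -7) → (2, -7); (0, -5) → (0, -5); (-4, 0) → (4, 0); (-4, -2) → (4, -2)
T5 translate by (-1, -3): (-3, -9) → (-4, -12); (2, -7) → (1, -10); (0, -5) → (-1, -8); (4, 0) → (3, -3); (4, -2) → (3, -5)
T6 reflect across y = 0: (-4, -12) → (-4, 12); (1, -10) → (1, 10); (-1, -8) → (-1, 8); (3, -3) → (3, 3); (3, -5) → (3, 5)

image vertices: (-4, 12), (1, 10), (-1, 8), (3, 3), (3, 5)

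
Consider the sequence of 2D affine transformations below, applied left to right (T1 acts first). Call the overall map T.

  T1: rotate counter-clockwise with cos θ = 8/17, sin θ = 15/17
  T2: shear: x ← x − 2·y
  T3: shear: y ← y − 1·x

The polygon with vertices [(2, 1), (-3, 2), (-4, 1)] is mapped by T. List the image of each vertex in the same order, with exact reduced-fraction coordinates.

image vertices: (-75/17, 113/17), (4/17, -33/17), (57/17, -109/17)

T1 rotate counter-clockwise with cos θ = 8/17, sin θ = 15/17: (2, 1) → (1/17, 38/17); (-3, 2) → (-54/17, -29/17); (-4, 1) → (-47/17, -52/17)
T2 shear: x ← x − 2·y: (1/17, 38/17) → (-75/17, 38/17); (-54/17, -29/17) → (4/17, -29/17); (-47/17, -52/17) → (57/17, -52/17)
T3 shear: y ← y − 1·x: (-75/17, 38/17) → (-75/17, 113/17); (4/17, -29/17) → (4/17, -33/17); (57/17, -52/17) → (57/17, -109/17)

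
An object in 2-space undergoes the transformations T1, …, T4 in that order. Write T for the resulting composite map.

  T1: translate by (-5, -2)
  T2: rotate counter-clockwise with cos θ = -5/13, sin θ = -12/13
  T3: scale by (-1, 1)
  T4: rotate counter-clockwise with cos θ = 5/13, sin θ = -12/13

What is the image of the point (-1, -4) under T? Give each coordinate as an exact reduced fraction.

T1 translate by (-5, -2): (-1, -4) → (-6, -6)
T2 rotate counter-clockwise with cos θ = -5/13, sin θ = -12/13: (-6, -6) → (-42/13, 102/13)
T3 scale by (-1, 1): (-42/13, 102/13) → (42/13, 102/13)
T4 rotate counter-clockwise with cos θ = 5/13, sin θ = -12/13: (42/13, 102/13) → (1434/169, 6/169)

T(p) = (1434/169, 6/169)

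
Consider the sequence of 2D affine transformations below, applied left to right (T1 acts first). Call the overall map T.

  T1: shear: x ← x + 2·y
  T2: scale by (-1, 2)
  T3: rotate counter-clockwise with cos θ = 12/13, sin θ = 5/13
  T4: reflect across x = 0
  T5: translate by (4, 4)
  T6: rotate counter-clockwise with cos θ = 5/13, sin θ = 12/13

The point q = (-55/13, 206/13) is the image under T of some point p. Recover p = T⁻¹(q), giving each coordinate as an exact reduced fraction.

p = (-3, 9/2)

T1 = [1 2 0; 0 1 0; 0 0 1]
T2·T1 = [-1 -2 0; 0 2 0; 0 0 1]
T3·…·T1 = [-12/13 -34/13 0; -5/13 14/13 0; 0 0 1]
T4·…·T1 = [12/13 34/13 0; -5/13 14/13 0; 0 0 1]
T5·…·T1 = [12/13 34/13 4; -5/13 14/13 4; 0 0 1]
T6·…·T1 = [120/169 2/169 -28/13; 119/169 478/169 68/13; 0 0 1]
det M = 2; M⁻¹ = [239/169 -1/169 40/13; -119/338 60/169 -34/13; 0 0 1]
M⁻¹ · (-55/13, 206/13)ᵀ = (-3, 9/2)ᵀ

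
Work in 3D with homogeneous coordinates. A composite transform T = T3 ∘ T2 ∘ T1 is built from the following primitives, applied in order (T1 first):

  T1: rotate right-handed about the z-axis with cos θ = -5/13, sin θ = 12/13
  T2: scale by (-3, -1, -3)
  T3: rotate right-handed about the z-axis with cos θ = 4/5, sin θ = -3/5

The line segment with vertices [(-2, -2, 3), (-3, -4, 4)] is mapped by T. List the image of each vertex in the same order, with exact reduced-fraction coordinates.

T1 rotate right-handed about the z-axis with cos θ = -5/13, sin θ = 12/13: (-2, -2, 3) → (34/13, -14/13, 3); (-3, -4, 4) → (63/13, -16/13, 4)
T2 scale by (-3, -1, -3): (34/13, -14/13, 3) → (-102/13, 14/13, -9); (63/13, -16/13, 4) → (-189/13, 16/13, -12)
T3 rotate right-handed about the z-axis with cos θ = 4/5, sin θ = -3/5: (-102/13, 14/13, -9) → (-366/65, 362/65, -9); (-189/13, 16/13, -12) → (-708/65, 631/65, -12)

image vertices: (-366/65, 362/65, -9), (-708/65, 631/65, -12)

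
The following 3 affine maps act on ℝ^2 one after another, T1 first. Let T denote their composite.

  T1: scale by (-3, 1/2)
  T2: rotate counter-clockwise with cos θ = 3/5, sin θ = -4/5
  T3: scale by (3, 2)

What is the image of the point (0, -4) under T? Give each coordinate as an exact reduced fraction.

T1 scale by (-3, 1/2): (0, -4) → (0, -2)
T2 rotate counter-clockwise with cos θ = 3/5, sin θ = -4/5: (0, -2) → (-8/5, -6/5)
T3 scale by (3, 2): (-8/5, -6/5) → (-24/5, -12/5)

T(p) = (-24/5, -12/5)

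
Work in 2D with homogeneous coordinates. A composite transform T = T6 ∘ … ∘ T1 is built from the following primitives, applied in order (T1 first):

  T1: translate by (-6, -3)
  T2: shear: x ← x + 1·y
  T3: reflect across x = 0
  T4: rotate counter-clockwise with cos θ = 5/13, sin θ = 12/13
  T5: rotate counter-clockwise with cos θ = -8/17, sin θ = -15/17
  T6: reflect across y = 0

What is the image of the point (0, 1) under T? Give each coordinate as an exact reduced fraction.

T(p) = (778/221, 1648/221)

T1 translate by (-6, -3): (0, 1) → (-6, -2)
T2 shear: x ← x + 1·y: (-6, -2) → (-8, -2)
T3 reflect across x = 0: (-8, -2) → (8, -2)
T4 rotate counter-clockwise with cos θ = 5/13, sin θ = 12/13: (8, -2) → (64/13, 86/13)
T5 rotate counter-clockwise with cos θ = -8/17, sin θ = -15/17: (64/13, 86/13) → (778/221, -1648/221)
T6 reflect across y = 0: (778/221, -1648/221) → (778/221, 1648/221)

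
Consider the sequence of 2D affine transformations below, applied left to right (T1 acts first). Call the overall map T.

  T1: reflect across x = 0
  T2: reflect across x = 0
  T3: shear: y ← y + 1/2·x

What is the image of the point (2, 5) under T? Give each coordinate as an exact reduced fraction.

T(p) = (2, 6)

T1 reflect across x = 0: (2, 5) → (-2, 5)
T2 reflect across x = 0: (-2, 5) → (2, 5)
T3 shear: y ← y + 1/2·x: (2, 5) → (2, 6)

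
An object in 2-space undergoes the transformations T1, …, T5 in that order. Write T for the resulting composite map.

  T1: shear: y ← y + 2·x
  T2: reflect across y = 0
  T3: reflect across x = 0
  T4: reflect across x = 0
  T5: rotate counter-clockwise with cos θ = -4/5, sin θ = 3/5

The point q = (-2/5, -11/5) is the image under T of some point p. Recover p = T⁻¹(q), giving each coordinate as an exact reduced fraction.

p = (-1, 0)

T1 = [1 0 0; 2 1 0; 0 0 1]
T2·T1 = [1 0 0; -2 -1 0; 0 0 1]
T3·…·T1 = [-1 0 0; -2 -1 0; 0 0 1]
T4·…·T1 = [1 0 0; -2 -1 0; 0 0 1]
T5·…·T1 = [2/5 3/5 0; 11/5 4/5 0; 0 0 1]
det M = -1; M⁻¹ = [-4/5 3/5 0; 11/5 -2/5 0; 0 0 1]
M⁻¹ · (-2/5, -11/5)ᵀ = (-1, 0)ᵀ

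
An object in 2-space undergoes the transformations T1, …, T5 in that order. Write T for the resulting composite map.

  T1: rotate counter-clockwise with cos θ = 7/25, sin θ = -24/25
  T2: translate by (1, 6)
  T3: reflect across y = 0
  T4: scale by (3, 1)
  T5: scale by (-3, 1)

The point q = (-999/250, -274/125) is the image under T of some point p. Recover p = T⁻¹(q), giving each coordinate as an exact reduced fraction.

p = (7/2, -8/5)

T1 = [7/25 24/25 0; -24/25 7/25 0; 0 0 1]
T2·T1 = [7/25 24/25 1; -24/25 7/25 6; 0 0 1]
T3·…·T1 = [7/25 24/25 1; 24/25 -7/25 -6; 0 0 1]
T4·…·T1 = [21/25 72/25 3; 24/25 -7/25 -6; 0 0 1]
T5·…·T1 = [-63/25 -216/25 -9; 24/25 -7/25 -6; 0 0 1]
det M = 9; M⁻¹ = [-7/225 24/25 137/25; -8/75 -7/25 -66/25; 0 0 1]
M⁻¹ · (-999/250, -274/125)ᵀ = (7/2, -8/5)ᵀ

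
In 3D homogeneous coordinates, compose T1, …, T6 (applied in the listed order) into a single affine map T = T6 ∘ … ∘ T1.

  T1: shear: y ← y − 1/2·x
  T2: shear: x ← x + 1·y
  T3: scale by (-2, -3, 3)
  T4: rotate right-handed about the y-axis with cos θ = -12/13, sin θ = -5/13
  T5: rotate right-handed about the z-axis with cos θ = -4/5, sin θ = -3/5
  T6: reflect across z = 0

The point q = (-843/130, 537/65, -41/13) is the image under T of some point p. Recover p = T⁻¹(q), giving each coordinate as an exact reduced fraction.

T1 = [1 0 0 0; -1/2 1 0 0; 0 0 1 0; 0 0 0 1]
T2·T1 = [1/2 1 0 0; -1/2 1 0 0; 0 0 1 0; 0 0 0 1]
T3·…·T1 = [-1 -2 0 0; 3/2 -3 0 0; 0 0 3 0; 0 0 0 1]
T4·…·T1 = [12/13 24/13 -15/13 0; 3/2 -3 0 0; -5/13 -10/13 -36/13 0; 0 0 0 1]
T5·…·T1 = [21/130 -213/65 12/13 0; -114/65 84/65 9/13 0; -5/13 -10/13 -36/13 0; 0 0 0 1]
T6·…·T1 = [21/130 -213/65 12/13 0; -114/65 84/65 9/13 0; 5/13 10/13 36/13 0; 0 0 0 1]
det M = -18; M⁻¹ = [-11/65 -106/195 5/26 0; -37/130 -1/195 5/52 0; 4/39 1/13 4/13 0; 0 0 0 1]
M⁻¹ · (-843/130, 537/65, -41/13)ᵀ = (-4, 3/2, -1)ᵀ

p = (-4, 3/2, -1)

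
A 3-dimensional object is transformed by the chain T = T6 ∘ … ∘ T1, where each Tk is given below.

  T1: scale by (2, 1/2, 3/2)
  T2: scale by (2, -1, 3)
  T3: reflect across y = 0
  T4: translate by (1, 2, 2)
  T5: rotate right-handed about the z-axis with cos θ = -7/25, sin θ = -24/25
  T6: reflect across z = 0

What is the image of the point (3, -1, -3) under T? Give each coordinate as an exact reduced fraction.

T(p) = (-11/5, -129/10, 23/2)

T1 scale by (2, 1/2, 3/2): (3, -1, -3) → (6, -1/2, -9/2)
T2 scale by (2, -1, 3): (6, -1/2, -9/2) → (12, 1/2, -27/2)
T3 reflect across y = 0: (12, 1/2, -27/2) → (12, -1/2, -27/2)
T4 translate by (1, 2, 2): (12, -1/2, -27/2) → (13, 3/2, -23/2)
T5 rotate right-handed about the z-axis with cos θ = -7/25, sin θ = -24/25: (13, 3/2, -23/2) → (-11/5, -129/10, -23/2)
T6 reflect across z = 0: (-11/5, -129/10, -23/2) → (-11/5, -129/10, 23/2)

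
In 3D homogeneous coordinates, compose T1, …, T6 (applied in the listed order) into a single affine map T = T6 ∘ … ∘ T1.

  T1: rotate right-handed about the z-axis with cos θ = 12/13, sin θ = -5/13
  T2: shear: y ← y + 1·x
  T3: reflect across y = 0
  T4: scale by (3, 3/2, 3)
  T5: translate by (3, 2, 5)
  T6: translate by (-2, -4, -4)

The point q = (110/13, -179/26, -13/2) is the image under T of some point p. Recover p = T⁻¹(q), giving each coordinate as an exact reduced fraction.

T1 = [12/13 5/13 0 0; -5/13 12/13 0 0; 0 0 1 0; 0 0 0 1]
T2·T1 = [12/13 5/13 0 0; 7/13 17/13 0 0; 0 0 1 0; 0 0 0 1]
T3·…·T1 = [12/13 5/13 0 0; -7/13 -17/13 0 0; 0 0 1 0; 0 0 0 1]
T4·…·T1 = [36/13 15/13 0 0; -21/26 -51/26 0 0; 0 0 3 0; 0 0 0 1]
T5·…·T1 = [36/13 15/13 0 3; -21/26 -51/26 0 2; 0 0 3 5; 0 0 0 1]
T6·…·T1 = [36/13 15/13 0 1; -21/26 -51/26 0 -2; 0 0 3 1; 0 0 0 1]
det M = -27/2; M⁻¹ = [17/39 10/39 0 1/13; -7/39 -8/13 0 -41/39; 0 0 1/3 -1/3; 0 0 0 1]
M⁻¹ · (110/13, -179/26, -13/2)ᵀ = (2, 5/3, -5/2)ᵀ

p = (2, 5/3, -5/2)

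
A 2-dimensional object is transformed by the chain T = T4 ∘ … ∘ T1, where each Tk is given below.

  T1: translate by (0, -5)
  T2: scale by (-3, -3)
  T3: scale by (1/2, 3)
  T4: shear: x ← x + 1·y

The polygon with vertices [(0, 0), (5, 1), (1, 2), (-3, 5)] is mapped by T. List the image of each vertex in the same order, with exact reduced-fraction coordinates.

T1 translate by (0, -5): (0, 0) → (0, -5); (5, 1) → (5, -4); (1, 2) → (1, -3); (-3, 5) → (-3, 0)
T2 scale by (-3, -3): (0, -5) → (0, 15); (5, -4) → (-15, 12); (1, -3) → (-3, 9); (-3, 0) → (9, 0)
T3 scale by (1/2, 3): (0, 15) → (0, 45); (-15, 12) → (-15/2, 36); (-3, 9) → (-3/2, 27); (9, 0) → (9/2, 0)
T4 shear: x ← x + 1·y: (0, 45) → (45, 45); (-15/2, 36) → (57/2, 36); (-3/2, 27) → (51/2, 27); (9/2, 0) → (9/2, 0)

image vertices: (45, 45), (57/2, 36), (51/2, 27), (9/2, 0)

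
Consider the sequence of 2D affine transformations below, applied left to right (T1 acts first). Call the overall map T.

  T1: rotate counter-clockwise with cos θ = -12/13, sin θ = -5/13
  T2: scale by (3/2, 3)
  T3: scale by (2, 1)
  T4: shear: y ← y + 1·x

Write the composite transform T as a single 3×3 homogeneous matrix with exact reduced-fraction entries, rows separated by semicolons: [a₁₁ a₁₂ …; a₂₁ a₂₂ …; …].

T1 = [-12/13 5/13 0; -5/13 -12/13 0; 0 0 1]
T2·T1 = [-18/13 15/26 0; -15/13 -36/13 0; 0 0 1]
T3·…·T1 = [-36/13 15/13 0; -15/13 -36/13 0; 0 0 1]
T4·…·T1 = [-36/13 15/13 0; -51/13 -21/13 0; 0 0 1]

T = [-36/13 15/13 0; -51/13 -21/13 0; 0 0 1]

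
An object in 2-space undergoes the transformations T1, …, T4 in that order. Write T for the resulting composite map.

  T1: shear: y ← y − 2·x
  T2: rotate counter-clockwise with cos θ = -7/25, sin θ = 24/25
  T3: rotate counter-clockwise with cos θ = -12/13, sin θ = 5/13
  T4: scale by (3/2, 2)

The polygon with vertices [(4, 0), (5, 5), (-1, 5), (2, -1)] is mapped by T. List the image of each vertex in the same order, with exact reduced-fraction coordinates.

image vertices: (-4092/325, -2008/325), (-1077/130, -574/65), (6891/650, 142/325), (-5061/650, -932/325)

T1 shear: y ← y − 2·x: (4, 0) → (4, -8); (5, 5) → (5, -5); (-1, 5) → (-1, 7); (2, -1) → (2, -5)
T2 rotate counter-clockwise with cos θ = -7/25, sin θ = 24/25: (4, -8) → (164/25, 152/25); (5, -5) → (17/5, 31/5); (-1, 7) → (-161/25, -73/25); (2, -5) → (106/25, 83/25)
T3 rotate counter-clockwise with cos θ = -12/13, sin θ = 5/13: (164/25, 152/25) → (-2728/325, -1004/325); (17/5, 31/5) → (-359/65, -287/65); (-161/25, -73/25) → (2297/325, 71/325); (106/25, 83/25) → (-1687/325, -466/325)
T4 scale by (3/2, 2): (-2728/325, -1004/325) → (-4092/325, -2008/325); (-359/65, -287/65) → (-1077/130, -574/65); (2297/325, 71/325) → (6891/650, 142/325); (-1687/325, -466/325) → (-5061/650, -932/325)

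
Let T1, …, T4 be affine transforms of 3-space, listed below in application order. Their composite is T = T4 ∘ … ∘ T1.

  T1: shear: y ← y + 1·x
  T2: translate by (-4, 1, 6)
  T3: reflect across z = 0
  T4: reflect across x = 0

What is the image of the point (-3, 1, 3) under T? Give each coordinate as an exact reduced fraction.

T(p) = (7, -1, -9)

T1 shear: y ← y + 1·x: (-3, 1, 3) → (-3, -2, 3)
T2 translate by (-4, 1, 6): (-3, -2, 3) → (-7, -1, 9)
T3 reflect across z = 0: (-7, -1, 9) → (-7, -1, -9)
T4 reflect across x = 0: (-7, -1, -9) → (7, -1, -9)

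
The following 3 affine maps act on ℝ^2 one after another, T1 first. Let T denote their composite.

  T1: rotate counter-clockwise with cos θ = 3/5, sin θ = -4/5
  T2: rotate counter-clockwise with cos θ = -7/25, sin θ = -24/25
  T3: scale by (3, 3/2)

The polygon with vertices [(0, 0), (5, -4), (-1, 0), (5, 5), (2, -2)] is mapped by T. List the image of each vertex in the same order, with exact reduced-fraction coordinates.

T1 rotate counter-clockwise with cos θ = 3/5, sin θ = -4/5: (0, 0) → (0, 0); (5, -4) → (-1/5, -32/5); (-1, 0) → (-3/5, 4/5); (5, 5) → (7, -1); (2, -2) → (-2/5, -14/5)
T2 rotate counter-clockwise with cos θ = -7/25, sin θ = -24/25: (0, 0) → (0, 0); (-1/5, -32/5) → (-761/125, 248/125); (-3/5, 4/5) → (117/125, 44/125); (7, -1) → (-73/25, -161/25); (-2/5, -14/5) → (-322/125, 146/125)
T3 scale by (3, 3/2): (0, 0) → (0, 0); (-761/125, 248/125) → (-2283/125, 372/125); (117/125, 44/125) → (351/125, 66/125); (-73/25, -161/25) → (-219/25, -483/50); (-322/125, 146/125) → (-966/125, 219/125)

image vertices: (0, 0), (-2283/125, 372/125), (351/125, 66/125), (-219/25, -483/50), (-966/125, 219/125)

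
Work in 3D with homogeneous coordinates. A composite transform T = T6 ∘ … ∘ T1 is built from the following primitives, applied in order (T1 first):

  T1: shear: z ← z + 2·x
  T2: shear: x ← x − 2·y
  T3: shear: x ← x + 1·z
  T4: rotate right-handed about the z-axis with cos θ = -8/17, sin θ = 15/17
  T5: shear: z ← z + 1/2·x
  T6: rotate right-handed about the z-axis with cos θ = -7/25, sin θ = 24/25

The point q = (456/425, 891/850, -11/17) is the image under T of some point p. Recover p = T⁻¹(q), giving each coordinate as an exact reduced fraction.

T1 = [1 0 0 0; 0 1 0 0; 2 0 1 0; 0 0 0 1]
T2·T1 = [1 -2 0 0; 0 1 0 0; 2 0 1 0; 0 0 0 1]
T3·…·T1 = [3 -2 1 0; 0 1 0 0; 2 0 1 0; 0 0 0 1]
T4·…·T1 = [-24/17 1/17 -8/17 0; 45/17 -38/17 15/17 0; 2 0 1 0; 0 0 0 1]
T5·…·T1 = [-24/17 1/17 -8/17 0; 45/17 -38/17 15/17 0; 22/17 1/34 13/17 0; 0 0 0 1]
T6·…·T1 = [-912/425 181/85 -304/425 0; -891/425 58/85 -297/425 0; 22/17 1/34 13/17 0; 0 0 0 1]
det M = 1; M⁻¹ = [461/850 -701/425 -1 0; 297/425 -304/425 0 0; -803/850 1198/425 3 0; 0 0 0 1]
M⁻¹ · (456/425, 891/850, -11/17)ᵀ = (-1/2, 0, 0)ᵀ

p = (-1/2, 0, 0)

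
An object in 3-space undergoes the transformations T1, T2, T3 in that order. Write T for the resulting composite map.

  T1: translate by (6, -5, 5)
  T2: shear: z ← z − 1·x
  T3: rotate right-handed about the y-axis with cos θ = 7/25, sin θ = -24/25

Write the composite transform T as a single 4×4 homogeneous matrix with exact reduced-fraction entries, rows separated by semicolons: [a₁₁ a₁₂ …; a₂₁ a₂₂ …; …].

T = [31/25 0 -24/25 66/25; 0 1 0 -5; 17/25 0 7/25 137/25; 0 0 0 1]

T1 = [1 0 0 6; 0 1 0 -5; 0 0 1 5; 0 0 0 1]
T2·T1 = [1 0 0 6; 0 1 0 -5; -1 0 1 -1; 0 0 0 1]
T3·…·T1 = [31/25 0 -24/25 66/25; 0 1 0 -5; 17/25 0 7/25 137/25; 0 0 0 1]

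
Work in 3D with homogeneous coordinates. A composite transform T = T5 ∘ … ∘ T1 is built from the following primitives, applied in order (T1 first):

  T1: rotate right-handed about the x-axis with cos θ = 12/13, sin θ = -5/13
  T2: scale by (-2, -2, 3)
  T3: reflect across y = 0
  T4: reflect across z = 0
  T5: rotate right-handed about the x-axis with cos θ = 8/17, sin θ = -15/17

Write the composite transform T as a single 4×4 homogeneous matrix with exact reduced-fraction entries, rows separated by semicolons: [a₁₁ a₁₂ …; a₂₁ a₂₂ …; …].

T1 = [1 0 0 0; 0 12/13 5/13 0; 0 -5/13 12/13 0; 0 0 0 1]
T2·T1 = [-2 0 0 0; 0 -24/13 -10/13 0; 0 -15/13 36/13 0; 0 0 0 1]
T3·…·T1 = [-2 0 0 0; 0 24/13 10/13 0; 0 -15/13 36/13 0; 0 0 0 1]
T4·…·T1 = [-2 0 0 0; 0 24/13 10/13 0; 0 15/13 -36/13 0; 0 0 0 1]
T5·…·T1 = [-2 0 0 0; 0 417/221 -460/221 0; 0 -240/221 -438/221 0; 0 0 0 1]

T = [-2 0 0 0; 0 417/221 -460/221 0; 0 -240/221 -438/221 0; 0 0 0 1]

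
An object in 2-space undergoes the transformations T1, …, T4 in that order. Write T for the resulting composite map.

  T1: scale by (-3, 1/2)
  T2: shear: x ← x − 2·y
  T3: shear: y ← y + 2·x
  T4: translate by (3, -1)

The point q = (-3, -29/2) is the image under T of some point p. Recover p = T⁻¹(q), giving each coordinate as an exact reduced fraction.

T1 = [-3 0 0; 0 1/2 0; 0 0 1]
T2·T1 = [-3 -1 0; 0 1/2 0; 0 0 1]
T3·…·T1 = [-3 -1 0; -6 -3/2 0; 0 0 1]
T4·…·T1 = [-3 -1 3; -6 -3/2 -1; 0 0 1]
det M = -3/2; M⁻¹ = [1 -2/3 -11/3; -4 2 14; 0 0 1]
M⁻¹ · (-3, -29/2)ᵀ = (3, -3)ᵀ

p = (3, -3)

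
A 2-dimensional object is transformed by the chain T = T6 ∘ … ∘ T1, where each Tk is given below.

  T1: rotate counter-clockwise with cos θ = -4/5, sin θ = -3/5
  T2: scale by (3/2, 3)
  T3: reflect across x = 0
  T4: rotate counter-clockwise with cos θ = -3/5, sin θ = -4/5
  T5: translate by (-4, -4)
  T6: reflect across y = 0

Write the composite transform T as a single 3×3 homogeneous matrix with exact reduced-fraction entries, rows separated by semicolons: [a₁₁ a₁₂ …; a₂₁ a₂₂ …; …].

T = [-54/25 -69/50 -4; -3/25 -54/25 4; 0 0 1]

T1 = [-4/5 3/5 0; -3/5 -4/5 0; 0 0 1]
T2·T1 = [-6/5 9/10 0; -9/5 -12/5 0; 0 0 1]
T3·…·T1 = [6/5 -9/10 0; -9/5 -12/5 0; 0 0 1]
T4·…·T1 = [-54/25 -69/50 0; 3/25 54/25 0; 0 0 1]
T5·…·T1 = [-54/25 -69/50 -4; 3/25 54/25 -4; 0 0 1]
T6·…·T1 = [-54/25 -69/50 -4; -3/25 -54/25 4; 0 0 1]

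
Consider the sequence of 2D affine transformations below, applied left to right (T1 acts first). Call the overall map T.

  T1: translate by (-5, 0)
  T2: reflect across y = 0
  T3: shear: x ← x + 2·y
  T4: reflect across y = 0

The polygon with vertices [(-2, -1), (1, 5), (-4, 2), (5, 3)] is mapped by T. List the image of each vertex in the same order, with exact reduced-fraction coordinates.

image vertices: (-5, -1), (-14, 5), (-13, 2), (-6, 3)

T1 translate by (-5, 0): (-2, -1) → (-7, -1); (1, 5) → (-4, 5); (-4, 2) → (-9, 2); (5, 3) → (0, 3)
T2 reflect across y = 0: (-7, -1) → (-7, 1); (-4, 5) → (-4, -5); (-9, 2) → (-9, -2); (0, 3) → (0, -3)
T3 shear: x ← x + 2·y: (-7, 1) → (-5, 1); (-4, -5) → (-14, -5); (-9, -2) → (-13, -2); (0, -3) → (-6, -3)
T4 reflect across y = 0: (-5, 1) → (-5, -1); (-14, -5) → (-14, 5); (-13, -2) → (-13, 2); (-6, -3) → (-6, 3)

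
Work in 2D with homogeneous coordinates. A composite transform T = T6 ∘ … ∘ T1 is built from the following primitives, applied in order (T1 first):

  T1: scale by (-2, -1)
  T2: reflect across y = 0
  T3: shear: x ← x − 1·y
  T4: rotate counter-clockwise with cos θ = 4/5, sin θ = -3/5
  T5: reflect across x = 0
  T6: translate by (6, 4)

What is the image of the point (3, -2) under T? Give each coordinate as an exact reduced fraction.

T(p) = (52/5, 24/5)

T1 scale by (-2, -1): (3, -2) → (-6, 2)
T2 reflect across y = 0: (-6, 2) → (-6, -2)
T3 shear: x ← x − 1·y: (-6, -2) → (-4, -2)
T4 rotate counter-clockwise with cos θ = 4/5, sin θ = -3/5: (-4, -2) → (-22/5, 4/5)
T5 reflect across x = 0: (-22/5, 4/5) → (22/5, 4/5)
T6 translate by (6, 4): (22/5, 4/5) → (52/5, 24/5)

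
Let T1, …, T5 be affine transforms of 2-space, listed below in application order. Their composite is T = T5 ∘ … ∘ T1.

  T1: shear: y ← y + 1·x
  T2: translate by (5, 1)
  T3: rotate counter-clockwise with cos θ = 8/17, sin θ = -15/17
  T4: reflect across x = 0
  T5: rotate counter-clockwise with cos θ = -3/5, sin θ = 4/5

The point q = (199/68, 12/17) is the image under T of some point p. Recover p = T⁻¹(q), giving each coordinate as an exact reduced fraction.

T1 = [1 0 0; 1 1 0; 0 0 1]
T2·T1 = [1 0 5; 1 1 1; 0 0 1]
T3·…·T1 = [23/17 15/17 55/17; -7/17 8/17 -67/17; 0 0 1]
T4·…·T1 = [-23/17 -15/17 -55/17; -7/17 8/17 -67/17; 0 0 1]
T5·…·T1 = [97/85 13/85 433/85; -71/85 -84/85 -19/85; 0 0 1]
det M = -1; M⁻¹ = [84/85 13/85 -5; -71/85 -97/85 4; 0 0 1]
M⁻¹ · (199/68, 12/17)ᵀ = (-2, 3/4)ᵀ

p = (-2, 3/4)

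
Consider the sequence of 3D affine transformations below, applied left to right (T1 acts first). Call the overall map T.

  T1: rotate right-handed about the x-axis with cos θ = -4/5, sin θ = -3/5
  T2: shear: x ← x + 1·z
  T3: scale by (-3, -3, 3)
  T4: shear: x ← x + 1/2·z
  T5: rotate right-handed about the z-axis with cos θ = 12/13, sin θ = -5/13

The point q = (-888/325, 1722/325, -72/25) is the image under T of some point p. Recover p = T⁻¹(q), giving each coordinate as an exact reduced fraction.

T1 = [1 0 0 0; 0 -4/5 3/5 0; 0 -3/5 -4/5 0; 0 0 0 1]
T2·T1 = [1 -3/5 -4/5 0; 0 -4/5 3/5 0; 0 -3/5 -4/5 0; 0 0 0 1]
T3·…·T1 = [-3 9/5 12/5 0; 0 12/5 -9/5 0; 0 -9/5 -12/5 0; 0 0 0 1]
T4·…·T1 = [-3 9/10 6/5 0; 0 12/5 -9/5 0; 0 -9/5 -12/5 0; 0 0 0 1]
T5·…·T1 = [-36/13 114/65 27/65 0; 15/13 243/130 -138/65 0; 0 -9/5 -12/5 0; 0 0 0 1]
det M = 27; M⁻¹ = [-4/13 5/39 -1/6 0; 4/39 16/65 -1/5 0; -1/13 -12/65 -4/15 0; 0 0 0 1]
M⁻¹ · (-888/325, 1722/325, -72/25)ᵀ = (2, 8/5, 0)ᵀ

p = (2, 8/5, 0)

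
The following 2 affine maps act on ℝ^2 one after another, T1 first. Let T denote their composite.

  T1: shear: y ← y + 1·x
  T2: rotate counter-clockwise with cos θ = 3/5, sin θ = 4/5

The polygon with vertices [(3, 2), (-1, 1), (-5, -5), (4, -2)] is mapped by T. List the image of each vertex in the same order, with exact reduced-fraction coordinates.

T1 shear: y ← y + 1·x: (3, 2) → (3, 5); (-1, 1) → (-1, 0); (-5, -5) → (-5, -10); (4, -2) → (4, 2)
T2 rotate counter-clockwise with cos θ = 3/5, sin θ = 4/5: (3, 5) → (-11/5, 27/5); (-1, 0) → (-3/5, -4/5); (-5, -10) → (5, -10); (4, 2) → (4/5, 22/5)

image vertices: (-11/5, 27/5), (-3/5, -4/5), (5, -10), (4/5, 22/5)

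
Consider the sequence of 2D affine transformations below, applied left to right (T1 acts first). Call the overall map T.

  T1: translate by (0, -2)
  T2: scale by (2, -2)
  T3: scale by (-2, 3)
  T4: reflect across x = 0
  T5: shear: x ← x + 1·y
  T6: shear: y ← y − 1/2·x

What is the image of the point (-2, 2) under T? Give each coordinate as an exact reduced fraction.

T(p) = (-8, 4)

T1 translate by (0, -2): (-2, 2) → (-2, 0)
T2 scale by (2, -2): (-2, 0) → (-4, 0)
T3 scale by (-2, 3): (-4, 0) → (8, 0)
T4 reflect across x = 0: (8, 0) → (-8, 0)
T5 shear: x ← x + 1·y: (-8, 0) → (-8, 0)
T6 shear: y ← y − 1/2·x: (-8, 0) → (-8, 4)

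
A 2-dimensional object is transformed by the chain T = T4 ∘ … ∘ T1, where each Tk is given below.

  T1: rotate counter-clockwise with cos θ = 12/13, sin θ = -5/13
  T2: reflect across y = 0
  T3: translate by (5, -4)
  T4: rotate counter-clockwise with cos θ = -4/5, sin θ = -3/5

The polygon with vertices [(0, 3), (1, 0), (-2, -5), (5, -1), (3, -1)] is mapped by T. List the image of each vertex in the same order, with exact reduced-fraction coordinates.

image vertices: (-584/65, 112/65), (-449/65, -43/65), (-14/13, -8/13), (-105/13, -60/13), (-459/65, -188/65)

T1 rotate counter-clockwise with cos θ = 12/13, sin θ = -5/13: (0, 3) → (15/13, 36/13); (1, 0) → (12/13, -5/13); (-2, -5) → (-49/13, -50/13); (5, -1) → (55/13, -37/13); (3, -1) → (31/13, -27/13)
T2 reflect across y = 0: (15/13, 36/13) → (15/13, -36/13); (12/13, -5/13) → (12/13, 5/13); (-49/13, -50/13) → (-49/13, 50/13); (55/13, -37/13) → (55/13, 37/13); (31/13, -27/13) → (31/13, 27/13)
T3 translate by (5, -4): (15/13, -36/13) → (80/13, -88/13); (12/13, 5/13) → (77/13, -47/13); (-49/13, 50/13) → (16/13, -2/13); (55/13, 37/13) → (120/13, -15/13); (31/13, 27/13) → (96/13, -25/13)
T4 rotate counter-clockwise with cos θ = -4/5, sin θ = -3/5: (80/13, -88/13) → (-584/65, 112/65); (77/13, -47/13) → (-449/65, -43/65); (16/13, -2/13) → (-14/13, -8/13); (120/13, -15/13) → (-105/13, -60/13); (96/13, -25/13) → (-459/65, -188/65)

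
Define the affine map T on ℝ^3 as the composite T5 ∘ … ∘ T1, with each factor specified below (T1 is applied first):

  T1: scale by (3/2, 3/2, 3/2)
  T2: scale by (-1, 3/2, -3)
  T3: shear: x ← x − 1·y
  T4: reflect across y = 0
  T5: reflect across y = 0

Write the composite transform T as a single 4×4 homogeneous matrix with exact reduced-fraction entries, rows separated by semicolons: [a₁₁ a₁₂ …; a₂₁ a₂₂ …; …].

T1 = [3/2 0 0 0; 0 3/2 0 0; 0 0 3/2 0; 0 0 0 1]
T2·T1 = [-3/2 0 0 0; 0 9/4 0 0; 0 0 -9/2 0; 0 0 0 1]
T3·…·T1 = [-3/2 -9/4 0 0; 0 9/4 0 0; 0 0 -9/2 0; 0 0 0 1]
T4·…·T1 = [-3/2 -9/4 0 0; 0 -9/4 0 0; 0 0 -9/2 0; 0 0 0 1]
T5·…·T1 = [-3/2 -9/4 0 0; 0 9/4 0 0; 0 0 -9/2 0; 0 0 0 1]

T = [-3/2 -9/4 0 0; 0 9/4 0 0; 0 0 -9/2 0; 0 0 0 1]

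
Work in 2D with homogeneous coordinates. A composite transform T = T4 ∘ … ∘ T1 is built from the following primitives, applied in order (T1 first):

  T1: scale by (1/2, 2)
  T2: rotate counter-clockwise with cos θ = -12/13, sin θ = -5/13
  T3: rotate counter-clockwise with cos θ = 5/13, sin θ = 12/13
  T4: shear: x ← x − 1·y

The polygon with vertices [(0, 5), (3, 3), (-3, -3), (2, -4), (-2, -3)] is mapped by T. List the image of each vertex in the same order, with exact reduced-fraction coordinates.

T1 scale by (1/2, 2): (0, 5) → (0, 10); (3, 3) → (3/2, 6); (-3, -3) → (-3/2, -6); (2, -4) → (1, -8); (-2, -3) → (-1, -6)
T2 rotate counter-clockwise with cos θ = -12/13, sin θ = -5/13: (0, 10) → (50/13, -120/13); (3/2, 6) → (12/13, -159/26); (-3/2, -6) → (-12/13, 159/26); (1, -8) → (-4, 7); (-1, -6) → (-18/13, 77/13)
T3 rotate counter-clockwise with cos θ = 5/13, sin θ = 12/13: (50/13, -120/13) → (10, 0); (12/13, -159/26) → (6, -3/2); (-12/13, 159/26) → (-6, 3/2); (-4, 7) → (-8, -1); (-18/13, 77/13) → (-6, 1)
T4 shear: x ← x − 1·y: (10, 0) → (10, 0); (6, -3/2) → (15/2, -3/2); (-6, 3/2) → (-15/2, 3/2); (-8, -1) → (-7, -1); (-6, 1) → (-7, 1)

image vertices: (10, 0), (15/2, -3/2), (-15/2, 3/2), (-7, -1), (-7, 1)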